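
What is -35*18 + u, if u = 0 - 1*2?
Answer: -632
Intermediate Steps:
u = -2 (u = 0 - 2 = -2)
-35*18 + u = -35*18 - 2 = -630 - 2 = -632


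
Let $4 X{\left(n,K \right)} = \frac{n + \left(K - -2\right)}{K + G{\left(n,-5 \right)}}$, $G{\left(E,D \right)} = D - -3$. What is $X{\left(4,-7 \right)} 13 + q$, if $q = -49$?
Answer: $- \frac{1751}{36} \approx -48.639$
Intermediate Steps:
$G{\left(E,D \right)} = 3 + D$ ($G{\left(E,D \right)} = D + 3 = 3 + D$)
$X{\left(n,K \right)} = \frac{2 + K + n}{4 \left(-2 + K\right)}$ ($X{\left(n,K \right)} = \frac{\left(n + \left(K - -2\right)\right) \frac{1}{K + \left(3 - 5\right)}}{4} = \frac{\left(n + \left(K + 2\right)\right) \frac{1}{K - 2}}{4} = \frac{\left(n + \left(2 + K\right)\right) \frac{1}{-2 + K}}{4} = \frac{\left(2 + K + n\right) \frac{1}{-2 + K}}{4} = \frac{\frac{1}{-2 + K} \left(2 + K + n\right)}{4} = \frac{2 + K + n}{4 \left(-2 + K\right)}$)
$X{\left(4,-7 \right)} 13 + q = \frac{2 - 7 + 4}{4 \left(-2 - 7\right)} 13 - 49 = \frac{1}{4} \frac{1}{-9} \left(-1\right) 13 - 49 = \frac{1}{4} \left(- \frac{1}{9}\right) \left(-1\right) 13 - 49 = \frac{1}{36} \cdot 13 - 49 = \frac{13}{36} - 49 = - \frac{1751}{36}$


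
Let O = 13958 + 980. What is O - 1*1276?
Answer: 13662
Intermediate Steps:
O = 14938
O - 1*1276 = 14938 - 1*1276 = 14938 - 1276 = 13662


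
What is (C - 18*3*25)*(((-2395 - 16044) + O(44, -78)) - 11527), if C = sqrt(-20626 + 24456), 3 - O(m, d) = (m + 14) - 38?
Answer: 40477050 - 29983*sqrt(3830) ≈ 3.8622e+7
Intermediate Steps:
O(m, d) = 27 - m (O(m, d) = 3 - ((m + 14) - 38) = 3 - ((14 + m) - 38) = 3 - (-24 + m) = 3 + (24 - m) = 27 - m)
C = sqrt(3830) ≈ 61.887
(C - 18*3*25)*(((-2395 - 16044) + O(44, -78)) - 11527) = (sqrt(3830) - 18*3*25)*(((-2395 - 16044) + (27 - 1*44)) - 11527) = (sqrt(3830) - 54*25)*((-18439 + (27 - 44)) - 11527) = (sqrt(3830) - 1350)*((-18439 - 17) - 11527) = (-1350 + sqrt(3830))*(-18456 - 11527) = (-1350 + sqrt(3830))*(-29983) = 40477050 - 29983*sqrt(3830)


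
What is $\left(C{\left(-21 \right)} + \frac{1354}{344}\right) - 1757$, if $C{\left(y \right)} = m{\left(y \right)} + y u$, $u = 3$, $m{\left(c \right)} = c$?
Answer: $- \frac{315975}{172} \approx -1837.1$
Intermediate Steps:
$C{\left(y \right)} = 4 y$ ($C{\left(y \right)} = y + y 3 = y + 3 y = 4 y$)
$\left(C{\left(-21 \right)} + \frac{1354}{344}\right) - 1757 = \left(4 \left(-21\right) + \frac{1354}{344}\right) - 1757 = \left(-84 + 1354 \cdot \frac{1}{344}\right) - 1757 = \left(-84 + \frac{677}{172}\right) - 1757 = - \frac{13771}{172} - 1757 = - \frac{315975}{172}$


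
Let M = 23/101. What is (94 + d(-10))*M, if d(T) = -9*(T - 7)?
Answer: 5681/101 ≈ 56.247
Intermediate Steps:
M = 23/101 (M = 23*(1/101) = 23/101 ≈ 0.22772)
d(T) = 63 - 9*T (d(T) = -9*(-7 + T) = 63 - 9*T)
(94 + d(-10))*M = (94 + (63 - 9*(-10)))*(23/101) = (94 + (63 + 90))*(23/101) = (94 + 153)*(23/101) = 247*(23/101) = 5681/101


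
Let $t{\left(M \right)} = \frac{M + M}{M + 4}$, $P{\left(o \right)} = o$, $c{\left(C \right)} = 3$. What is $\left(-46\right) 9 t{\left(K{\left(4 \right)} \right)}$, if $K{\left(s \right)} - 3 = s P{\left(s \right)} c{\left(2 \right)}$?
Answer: $- \frac{42228}{55} \approx -767.78$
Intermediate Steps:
$K{\left(s \right)} = 3 + 3 s^{2}$ ($K{\left(s \right)} = 3 + s s 3 = 3 + s^{2} \cdot 3 = 3 + 3 s^{2}$)
$t{\left(M \right)} = \frac{2 M}{4 + M}$
$\left(-46\right) 9 t{\left(K{\left(4 \right)} \right)} = \left(-46\right) 9 \frac{2 \left(3 + 3 \cdot 4^{2}\right)}{4 + \left(3 + 3 \cdot 4^{2}\right)} = - 414 \frac{2 \left(3 + 3 \cdot 16\right)}{4 + \left(3 + 3 \cdot 16\right)} = - 414 \frac{2 \left(3 + 48\right)}{4 + \left(3 + 48\right)} = - 414 \cdot 2 \cdot 51 \frac{1}{4 + 51} = - 414 \cdot 2 \cdot 51 \cdot \frac{1}{55} = \left(-414\right) \frac{102}{55} = - \frac{42228}{55}$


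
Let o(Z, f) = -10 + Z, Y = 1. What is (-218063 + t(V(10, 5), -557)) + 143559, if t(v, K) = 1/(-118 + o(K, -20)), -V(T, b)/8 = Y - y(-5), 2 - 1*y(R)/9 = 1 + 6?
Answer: -51035241/685 ≈ -74504.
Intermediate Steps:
y(R) = -45 (y(R) = 18 - 9*(1 + 6) = 18 - 9*7 = 18 - 63 = -45)
V(T, b) = -368 (V(T, b) = -8*(1 - 1*(-45)) = -8*(1 + 45) = -8*46 = -368)
t(v, K) = 1/(-128 + K) (t(v, K) = 1/(-118 + (-10 + K)) = 1/(-128 + K))
(-218063 + t(V(10, 5), -557)) + 143559 = (-218063 + 1/(-128 - 557)) + 143559 = (-218063 + 1/(-685)) + 143559 = (-218063 - 1/685) + 143559 = -149373156/685 + 143559 = -51035241/685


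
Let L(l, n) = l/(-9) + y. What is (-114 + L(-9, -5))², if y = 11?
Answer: 10404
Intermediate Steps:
L(l, n) = 11 - l/9 (L(l, n) = l/(-9) + 11 = -l/9 + 11 = 11 - l/9)
(-114 + L(-9, -5))² = (-114 + (11 - ⅑*(-9)))² = (-114 + (11 + 1))² = (-114 + 12)² = (-102)² = 10404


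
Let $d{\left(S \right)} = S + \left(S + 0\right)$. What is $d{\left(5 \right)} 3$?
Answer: $30$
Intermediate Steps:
$d{\left(S \right)} = 2 S$ ($d{\left(S \right)} = S + S = 2 S$)
$d{\left(5 \right)} 3 = 2 \cdot 5 \cdot 3 = 10 \cdot 3 = 30$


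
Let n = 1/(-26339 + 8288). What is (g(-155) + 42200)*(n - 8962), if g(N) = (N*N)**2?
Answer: -31127446631674325/6017 ≈ -5.1732e+12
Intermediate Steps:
g(N) = N**4 (g(N) = (N**2)**2 = N**4)
n = -1/18051 (n = 1/(-18051) = -1/18051 ≈ -5.5399e-5)
(g(-155) + 42200)*(n - 8962) = ((-155)**4 + 42200)*(-1/18051 - 8962) = (577200625 + 42200)*(-161773063/18051) = 577242825*(-161773063/18051) = -31127446631674325/6017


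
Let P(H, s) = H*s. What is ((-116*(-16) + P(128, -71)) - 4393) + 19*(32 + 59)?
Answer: -9896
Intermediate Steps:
((-116*(-16) + P(128, -71)) - 4393) + 19*(32 + 59) = ((-116*(-16) + 128*(-71)) - 4393) + 19*(32 + 59) = ((1856 - 9088) - 4393) + 19*91 = (-7232 - 4393) + 1729 = -11625 + 1729 = -9896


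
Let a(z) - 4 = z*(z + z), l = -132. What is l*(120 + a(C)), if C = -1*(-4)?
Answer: -20592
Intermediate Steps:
C = 4
a(z) = 4 + 2*z² (a(z) = 4 + z*(z + z) = 4 + z*(2*z) = 4 + 2*z²)
l*(120 + a(C)) = -132*(120 + (4 + 2*4²)) = -132*(120 + (4 + 2*16)) = -132*(120 + (4 + 32)) = -132*(120 + 36) = -132*156 = -20592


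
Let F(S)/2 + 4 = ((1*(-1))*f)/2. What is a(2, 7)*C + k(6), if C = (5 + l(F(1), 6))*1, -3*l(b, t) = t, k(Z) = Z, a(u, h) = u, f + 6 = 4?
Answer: 12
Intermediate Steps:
f = -2 (f = -6 + 4 = -2)
F(S) = -6 (F(S) = -8 + 2*(((1*(-1))*(-2))/2) = -8 + 2*(-1*(-2)*(½)) = -8 + 2*(2*(½)) = -8 + 2*1 = -8 + 2 = -6)
l(b, t) = -t/3
C = 3 (C = (5 - ⅓*6)*1 = (5 - 2)*1 = 3*1 = 3)
a(2, 7)*C + k(6) = 2*3 + 6 = 6 + 6 = 12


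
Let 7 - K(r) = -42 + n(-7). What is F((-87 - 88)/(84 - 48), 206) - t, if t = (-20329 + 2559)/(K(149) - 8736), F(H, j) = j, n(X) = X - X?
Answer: 1771752/8687 ≈ 203.95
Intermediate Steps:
n(X) = 0
K(r) = 49 (K(r) = 7 - (-42 + 0) = 7 - 1*(-42) = 7 + 42 = 49)
t = 17770/8687 (t = (-20329 + 2559)/(49 - 8736) = -17770/(-8687) = -17770*(-1/8687) = 17770/8687 ≈ 2.0456)
F((-87 - 88)/(84 - 48), 206) - t = 206 - 1*17770/8687 = 206 - 17770/8687 = 1771752/8687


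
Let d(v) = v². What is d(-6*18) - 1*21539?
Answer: -9875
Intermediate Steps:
d(-6*18) - 1*21539 = (-6*18)² - 1*21539 = (-108)² - 21539 = 11664 - 21539 = -9875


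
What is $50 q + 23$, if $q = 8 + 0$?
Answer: $423$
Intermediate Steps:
$q = 8$
$50 q + 23 = 50 \cdot 8 + 23 = 400 + 23 = 423$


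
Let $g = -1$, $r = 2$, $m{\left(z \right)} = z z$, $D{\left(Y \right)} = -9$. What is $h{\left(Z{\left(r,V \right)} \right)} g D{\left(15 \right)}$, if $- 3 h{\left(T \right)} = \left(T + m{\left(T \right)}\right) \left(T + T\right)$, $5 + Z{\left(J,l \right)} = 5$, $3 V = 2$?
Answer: $0$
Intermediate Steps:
$m{\left(z \right)} = z^{2}$
$V = \frac{2}{3}$ ($V = \frac{1}{3} \cdot 2 = \frac{2}{3} \approx 0.66667$)
$Z{\left(J,l \right)} = 0$ ($Z{\left(J,l \right)} = -5 + 5 = 0$)
$h{\left(T \right)} = - \frac{2 T \left(T + T^{2}\right)}{3}$ ($h{\left(T \right)} = - \frac{\left(T + T^{2}\right) \left(T + T\right)}{3} = - \frac{\left(T + T^{2}\right) 2 T}{3} = - \frac{2 T \left(T + T^{2}\right)}{3}$)
$h{\left(Z{\left(r,V \right)} \right)} g D{\left(15 \right)} = - \frac{2 \cdot 0^{2} \left(1 + 0\right)}{3} \left(\left(-1\right) \left(-9\right)\right) = \left(- \frac{2}{3}\right) 0 \cdot 1 \cdot 9 = 0 \cdot 9 = 0$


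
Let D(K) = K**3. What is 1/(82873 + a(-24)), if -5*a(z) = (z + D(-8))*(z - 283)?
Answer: 5/249813 ≈ 2.0015e-5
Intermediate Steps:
a(z) = -(-512 + z)*(-283 + z)/5 (a(z) = -(z + (-8)**3)*(z - 283)/5 = -(z - 512)*(-283 + z)/5 = -(-512 + z)*(-283 + z)/5)
1/(82873 + a(-24)) = 1/(82873 + (-144896/5 + 159*(-24) - 1/5*(-24)**2)) = 1/(82873 + (-144896/5 - 3816 - 1/5*576)) = 1/(82873 + (-144896/5 - 3816 - 576/5)) = 1/(82873 - 164552/5) = 1/(249813/5) = 5/249813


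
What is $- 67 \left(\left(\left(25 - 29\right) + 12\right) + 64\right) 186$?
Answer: $-897264$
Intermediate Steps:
$- 67 \left(\left(\left(25 - 29\right) + 12\right) + 64\right) 186 = - 67 \left(\left(-4 + 12\right) + 64\right) 186 = - 67 \left(8 + 64\right) 186 = \left(-67\right) 72 \cdot 186 = \left(-4824\right) 186 = -897264$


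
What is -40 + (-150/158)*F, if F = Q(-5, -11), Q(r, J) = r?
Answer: -2785/79 ≈ -35.253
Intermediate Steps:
F = -5
-40 + (-150/158)*F = -40 - 150/158*(-5) = -40 - 150*1/158*(-5) = -40 - 75/79*(-5) = -40 + 375/79 = -2785/79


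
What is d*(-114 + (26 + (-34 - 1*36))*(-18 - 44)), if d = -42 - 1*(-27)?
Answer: -39210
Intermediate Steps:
d = -15 (d = -42 + 27 = -15)
d*(-114 + (26 + (-34 - 1*36))*(-18 - 44)) = -15*(-114 + (26 + (-34 - 1*36))*(-18 - 44)) = -15*(-114 + (26 + (-34 - 36))*(-62)) = -15*(-114 + (26 - 70)*(-62)) = -15*(-114 - 44*(-62)) = -15*(-114 + 2728) = -15*2614 = -39210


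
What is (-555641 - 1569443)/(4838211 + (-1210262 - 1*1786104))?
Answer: -2125084/1841845 ≈ -1.1538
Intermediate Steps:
(-555641 - 1569443)/(4838211 + (-1210262 - 1*1786104)) = -2125084/(4838211 + (-1210262 - 1786104)) = -2125084/(4838211 - 2996366) = -2125084/1841845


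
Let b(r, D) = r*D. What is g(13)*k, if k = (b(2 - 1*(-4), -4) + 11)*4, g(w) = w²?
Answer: -8788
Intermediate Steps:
b(r, D) = D*r
k = -52 (k = (-4*(2 - 1*(-4)) + 11)*4 = (-4*(2 + 4) + 11)*4 = (-4*6 + 11)*4 = (-24 + 11)*4 = -13*4 = -52)
g(13)*k = 13²*(-52) = 169*(-52) = -8788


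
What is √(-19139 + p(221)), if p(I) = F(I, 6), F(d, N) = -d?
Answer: 44*I*√10 ≈ 139.14*I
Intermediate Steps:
p(I) = -I
√(-19139 + p(221)) = √(-19139 - 1*221) = √(-19139 - 221) = √(-19360) = 44*I*√10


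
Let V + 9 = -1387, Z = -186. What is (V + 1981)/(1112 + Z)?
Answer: 585/926 ≈ 0.63175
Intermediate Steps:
V = -1396 (V = -9 - 1387 = -1396)
(V + 1981)/(1112 + Z) = (-1396 + 1981)/(1112 - 186) = 585/926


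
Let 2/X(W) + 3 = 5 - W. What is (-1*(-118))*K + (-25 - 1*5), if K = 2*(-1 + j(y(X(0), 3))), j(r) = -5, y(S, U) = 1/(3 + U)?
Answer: -1446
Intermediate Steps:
X(W) = 2/(2 - W) (X(W) = 2/(-3 + (5 - W)) = 2/(2 - W))
K = -12 (K = 2*(-1 - 5) = 2*(-6) = -12)
(-1*(-118))*K + (-25 - 1*5) = -1*(-118)*(-12) + (-25 - 1*5) = 118*(-12) + (-25 - 5) = -1416 - 30 = -1446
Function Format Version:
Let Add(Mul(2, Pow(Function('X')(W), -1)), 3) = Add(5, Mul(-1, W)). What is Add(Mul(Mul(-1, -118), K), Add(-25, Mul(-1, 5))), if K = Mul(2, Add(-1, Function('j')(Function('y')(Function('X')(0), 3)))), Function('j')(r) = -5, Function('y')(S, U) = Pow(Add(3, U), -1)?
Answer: -1446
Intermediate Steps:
Function('X')(W) = Mul(2, Pow(Add(2, Mul(-1, W)), -1)) (Function('X')(W) = Mul(2, Pow(Add(-3, Add(5, Mul(-1, W))), -1)) = Mul(2, Pow(Add(2, Mul(-1, W)), -1)))
K = -12 (K = Mul(2, Add(-1, -5)) = Mul(2, -6) = -12)
Add(Mul(Mul(-1, -118), K), Add(-25, Mul(-1, 5))) = Add(Mul(Mul(-1, -118), -12), Add(-25, Mul(-1, 5))) = Add(Mul(118, -12), Add(-25, -5)) = Add(-1416, -30) = -1446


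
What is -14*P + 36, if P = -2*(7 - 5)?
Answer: 92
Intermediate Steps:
P = -4 (P = -2*2 = -4)
-14*P + 36 = -14*(-4) + 36 = 56 + 36 = 92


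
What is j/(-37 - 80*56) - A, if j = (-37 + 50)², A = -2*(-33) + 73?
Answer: -628032/4517 ≈ -139.04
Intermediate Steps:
A = 139 (A = 66 + 73 = 139)
j = 169 (j = 13² = 169)
j/(-37 - 80*56) - A = 169/(-37 - 80*56) - 1*139 = 169/(-37 - 4480) - 139 = 169/(-4517) - 139 = 169*(-1/4517) - 139 = -169/4517 - 139 = -628032/4517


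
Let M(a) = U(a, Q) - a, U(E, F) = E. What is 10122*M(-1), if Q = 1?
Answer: 0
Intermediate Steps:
M(a) = 0 (M(a) = a - a = 0)
10122*M(-1) = 10122*0 = 0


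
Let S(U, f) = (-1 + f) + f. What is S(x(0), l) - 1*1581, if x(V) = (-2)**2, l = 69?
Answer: -1444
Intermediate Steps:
x(V) = 4
S(U, f) = -1 + 2*f
S(x(0), l) - 1*1581 = (-1 + 2*69) - 1*1581 = (-1 + 138) - 1581 = 137 - 1581 = -1444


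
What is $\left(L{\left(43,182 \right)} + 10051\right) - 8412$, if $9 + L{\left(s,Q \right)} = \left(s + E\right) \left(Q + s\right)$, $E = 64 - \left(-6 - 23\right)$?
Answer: $32230$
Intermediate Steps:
$E = 93$ ($E = 64 - \left(-6 - 23\right) = 64 - -29 = 64 + 29 = 93$)
$L{\left(s,Q \right)} = -9 + \left(93 + s\right) \left(Q + s\right)$ ($L{\left(s,Q \right)} = -9 + \left(s + 93\right) \left(Q + s\right) = -9 + \left(93 + s\right) \left(Q + s\right)$)
$\left(L{\left(43,182 \right)} + 10051\right) - 8412 = \left(\left(-9 + 43^{2} + 93 \cdot 182 + 93 \cdot 43 + 182 \cdot 43\right) + 10051\right) - 8412 = \left(\left(-9 + 1849 + 16926 + 3999 + 7826\right) + 10051\right) - 8412 = \left(30591 + 10051\right) - 8412 = 40642 - 8412 = 32230$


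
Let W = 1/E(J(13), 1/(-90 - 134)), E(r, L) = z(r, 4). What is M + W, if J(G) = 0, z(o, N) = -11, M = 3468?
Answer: 38147/11 ≈ 3467.9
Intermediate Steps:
E(r, L) = -11
W = -1/11 (W = 1/(-11) = -1/11 ≈ -0.090909)
M + W = 3468 - 1/11 = 38147/11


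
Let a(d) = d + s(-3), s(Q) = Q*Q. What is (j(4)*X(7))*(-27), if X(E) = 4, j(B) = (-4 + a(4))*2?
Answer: -1944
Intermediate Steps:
s(Q) = Q²
a(d) = 9 + d (a(d) = d + (-3)² = d + 9 = 9 + d)
j(B) = 18 (j(B) = (-4 + (9 + 4))*2 = (-4 + 13)*2 = 9*2 = 18)
(j(4)*X(7))*(-27) = (18*4)*(-27) = 72*(-27) = -1944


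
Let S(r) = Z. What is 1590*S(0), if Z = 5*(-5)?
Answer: -39750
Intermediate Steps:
Z = -25
S(r) = -25
1590*S(0) = 1590*(-25) = -39750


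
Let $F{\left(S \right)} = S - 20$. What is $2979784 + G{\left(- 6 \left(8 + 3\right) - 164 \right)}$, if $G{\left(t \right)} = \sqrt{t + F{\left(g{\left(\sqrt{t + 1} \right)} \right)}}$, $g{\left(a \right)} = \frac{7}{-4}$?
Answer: $2979784 + \frac{i \sqrt{1007}}{2} \approx 2.9798 \cdot 10^{6} + 15.867 i$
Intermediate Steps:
$g{\left(a \right)} = - \frac{7}{4}$ ($g{\left(a \right)} = 7 \left(- \frac{1}{4}\right) = - \frac{7}{4}$)
$F{\left(S \right)} = -20 + S$ ($F{\left(S \right)} = S - 20 = -20 + S$)
$G{\left(t \right)} = \sqrt{- \frac{87}{4} + t}$ ($G{\left(t \right)} = \sqrt{t - \frac{87}{4}} = \sqrt{- \frac{87}{4} + t}$)
$2979784 + G{\left(- 6 \left(8 + 3\right) - 164 \right)} = 2979784 + \frac{\sqrt{-87 + 4 \left(- 6 \left(8 + 3\right) - 164\right)}}{2} = 2979784 + \frac{\sqrt{-87 + 4 \left(\left(-6\right) 11 - 164\right)}}{2} = 2979784 + \frac{\sqrt{-87 + 4 \left(-66 - 164\right)}}{2} = 2979784 + \frac{\sqrt{-87 + 4 \left(-230\right)}}{2} = 2979784 + \frac{\sqrt{-87 - 920}}{2} = 2979784 + \frac{\sqrt{-1007}}{2} = 2979784 + \frac{i \sqrt{1007}}{2}$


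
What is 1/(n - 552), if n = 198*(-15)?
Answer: -1/3522 ≈ -0.00028393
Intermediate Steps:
n = -2970
1/(n - 552) = 1/(-2970 - 552) = 1/(-3522) = -1/3522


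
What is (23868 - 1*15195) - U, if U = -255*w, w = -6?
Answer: 7143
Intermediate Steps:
U = 1530 (U = -255*(-6) = 1530)
(23868 - 1*15195) - U = (23868 - 1*15195) - 1*1530 = (23868 - 15195) - 1530 = 8673 - 1530 = 7143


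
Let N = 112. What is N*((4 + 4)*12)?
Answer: 10752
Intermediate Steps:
N*((4 + 4)*12) = 112*((4 + 4)*12) = 112*(8*12) = 112*96 = 10752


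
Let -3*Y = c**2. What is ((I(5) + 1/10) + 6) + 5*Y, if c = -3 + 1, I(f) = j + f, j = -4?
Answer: 13/30 ≈ 0.43333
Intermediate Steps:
I(f) = -4 + f
c = -2
Y = -4/3 (Y = -1/3*(-2)**2 = -1/3*4 = -4/3 ≈ -1.3333)
((I(5) + 1/10) + 6) + 5*Y = (((-4 + 5) + 1/10) + 6) + 5*(-4/3) = ((1 + 1/10) + 6) - 20/3 = (11/10 + 6) - 20/3 = 71/10 - 20/3 = 13/30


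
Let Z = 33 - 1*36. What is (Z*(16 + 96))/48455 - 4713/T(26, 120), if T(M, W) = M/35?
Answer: -7992903261/1259830 ≈ -6344.4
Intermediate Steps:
T(M, W) = M/35 (T(M, W) = M*(1/35) = M/35)
Z = -3 (Z = 33 - 36 = -3)
(Z*(16 + 96))/48455 - 4713/T(26, 120) = -3*(16 + 96)/48455 - 4713/((1/35)*26) = -3*112*(1/48455) - 4713/26/35 = -336*1/48455 - 4713*35/26 = -336/48455 - 164955/26 = -7992903261/1259830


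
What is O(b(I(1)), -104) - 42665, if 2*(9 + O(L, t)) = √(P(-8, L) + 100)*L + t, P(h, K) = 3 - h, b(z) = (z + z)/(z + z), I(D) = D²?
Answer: -42726 + √111/2 ≈ -42721.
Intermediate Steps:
b(z) = 1 (b(z) = (2*z)/((2*z)) = (2*z)*(1/(2*z)) = 1)
O(L, t) = -9 + t/2 + L*√111/2 (O(L, t) = -9 + (√((3 - 1*(-8)) + 100)*L + t)/2 = -9 + (√((3 + 8) + 100)*L + t)/2 = -9 + (√(11 + 100)*L + t)/2 = -9 + (√111*L + t)/2 = -9 + (L*√111 + t)/2 = -9 + (t + L*√111)/2 = -9 + (t/2 + L*√111/2) = -9 + t/2 + L*√111/2)
O(b(I(1)), -104) - 42665 = (-9 + (½)*(-104) + (½)*1*√111) - 42665 = (-9 - 52 + √111/2) - 42665 = (-61 + √111/2) - 42665 = -42726 + √111/2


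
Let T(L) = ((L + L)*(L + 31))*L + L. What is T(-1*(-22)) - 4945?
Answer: 46381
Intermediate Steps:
T(L) = L + 2*L²*(31 + L) (T(L) = ((2*L)*(31 + L))*L + L = (2*L*(31 + L))*L + L = 2*L²*(31 + L) + L = L + 2*L²*(31 + L))
T(-1*(-22)) - 4945 = (-1*(-22))*(1 + 2*(-1*(-22))² + 62*(-1*(-22))) - 4945 = 22*(1 + 2*22² + 62*22) - 4945 = 22*(1 + 2*484 + 1364) - 4945 = 22*(1 + 968 + 1364) - 4945 = 22*2333 - 4945 = 51326 - 4945 = 46381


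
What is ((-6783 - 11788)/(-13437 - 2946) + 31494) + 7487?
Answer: 638644294/16383 ≈ 38982.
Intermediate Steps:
((-6783 - 11788)/(-13437 - 2946) + 31494) + 7487 = (-18571/(-16383) + 31494) + 7487 = (-18571*(-1/16383) + 31494) + 7487 = (18571/16383 + 31494) + 7487 = 515984773/16383 + 7487 = 638644294/16383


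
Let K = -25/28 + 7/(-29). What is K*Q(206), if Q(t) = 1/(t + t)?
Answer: -921/334544 ≈ -0.0027530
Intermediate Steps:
Q(t) = 1/(2*t)
K = -921/812 (K = -25*1/28 + 7*(-1/29) = -25/28 - 7/29 = -921/812 ≈ -1.1342)
K*Q(206) = -921/(1624*206) = -921/812*1/412 = -921/334544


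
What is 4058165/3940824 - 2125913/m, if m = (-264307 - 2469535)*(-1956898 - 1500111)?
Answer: 19176684884393158529/18622199082754874136 ≈ 1.0298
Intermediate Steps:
m = 9450916398578 (m = -2733842*(-3457009) = 9450916398578)
4058165/3940824 - 2125913/m = 4058165/3940824 - 2125913/9450916398578 = 19176684884393158529/18622199082754874136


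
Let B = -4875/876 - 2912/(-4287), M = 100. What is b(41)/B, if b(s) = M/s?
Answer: -125180400/250758911 ≈ -0.49921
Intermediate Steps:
b(s) = 100/s
B = -6116071/1251804 (B = -4875*1/876 - 2912*(-1/4287) = -1625/292 + 2912/4287 = -6116071/1251804 ≈ -4.8858)
b(41)/B = (100/41)/(-6116071/1251804) = (100*(1/41))*(-1251804/6116071) = (100/41)*(-1251804/6116071) = -125180400/250758911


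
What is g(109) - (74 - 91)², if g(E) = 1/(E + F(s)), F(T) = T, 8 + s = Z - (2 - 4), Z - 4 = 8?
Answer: -33234/115 ≈ -288.99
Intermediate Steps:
Z = 12 (Z = 4 + 8 = 12)
s = 6 (s = -8 + (12 - (2 - 4)) = -8 + (12 - 1*(-2)) = -8 + (12 + 2) = -8 + 14 = 6)
g(E) = 1/(6 + E) (g(E) = 1/(E + 6) = 1/(6 + E))
g(109) - (74 - 91)² = 1/(6 + 109) - (74 - 91)² = 1/115 - 1*(-17)² = 1/115 - 1*289 = 1/115 - 289 = -33234/115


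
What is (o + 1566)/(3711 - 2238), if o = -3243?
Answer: -559/491 ≈ -1.1385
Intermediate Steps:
(o + 1566)/(3711 - 2238) = (-3243 + 1566)/(3711 - 2238) = -1677/1473 = -1677*1/1473 = -559/491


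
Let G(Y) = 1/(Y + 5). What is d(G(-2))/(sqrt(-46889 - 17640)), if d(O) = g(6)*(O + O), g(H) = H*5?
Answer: -20*I*sqrt(64529)/64529 ≈ -0.078732*I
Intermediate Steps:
g(H) = 5*H
G(Y) = 1/(5 + Y)
d(O) = 60*O (d(O) = (5*6)*(O + O) = 30*(2*O) = 60*O)
d(G(-2))/(sqrt(-46889 - 17640)) = (60/(5 - 2))/(sqrt(-46889 - 17640)) = (60/3)/(sqrt(-64529)) = (60*(1/3))/((I*sqrt(64529))) = 20*(-I*sqrt(64529)/64529) = -20*I*sqrt(64529)/64529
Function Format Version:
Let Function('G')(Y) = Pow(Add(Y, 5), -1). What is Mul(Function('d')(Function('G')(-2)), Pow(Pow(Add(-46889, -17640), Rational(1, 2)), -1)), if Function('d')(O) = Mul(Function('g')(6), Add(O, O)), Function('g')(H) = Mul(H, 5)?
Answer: Mul(Rational(-20, 64529), I, Pow(64529, Rational(1, 2))) ≈ Mul(-0.078732, I)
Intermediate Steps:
Function('g')(H) = Mul(5, H)
Function('G')(Y) = Pow(Add(5, Y), -1)
Function('d')(O) = Mul(60, O) (Function('d')(O) = Mul(Mul(5, 6), Add(O, O)) = Mul(30, Mul(2, O)) = Mul(60, O))
Mul(Function('d')(Function('G')(-2)), Pow(Pow(Add(-46889, -17640), Rational(1, 2)), -1)) = Mul(Mul(60, Pow(Add(5, -2), -1)), Pow(Pow(Add(-46889, -17640), Rational(1, 2)), -1)) = Mul(Mul(60, Pow(3, -1)), Pow(Pow(-64529, Rational(1, 2)), -1)) = Mul(Mul(60, Rational(1, 3)), Pow(Mul(I, Pow(64529, Rational(1, 2))), -1)) = Mul(20, Mul(Rational(-1, 64529), I, Pow(64529, Rational(1, 2)))) = Mul(Rational(-20, 64529), I, Pow(64529, Rational(1, 2)))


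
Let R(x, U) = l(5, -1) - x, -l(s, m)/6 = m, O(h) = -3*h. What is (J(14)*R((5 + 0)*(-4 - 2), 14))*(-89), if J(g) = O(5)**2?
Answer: -720900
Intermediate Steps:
l(s, m) = -6*m
R(x, U) = 6 - x (R(x, U) = -6*(-1) - x = 6 - x)
J(g) = 225 (J(g) = (-3*5)**2 = (-15)**2 = 225)
(J(14)*R((5 + 0)*(-4 - 2), 14))*(-89) = (225*(6 - (5 + 0)*(-4 - 2)))*(-89) = (225*(6 - 5*(-6)))*(-89) = (225*(6 - 1*(-30)))*(-89) = (225*(6 + 30))*(-89) = (225*36)*(-89) = 8100*(-89) = -720900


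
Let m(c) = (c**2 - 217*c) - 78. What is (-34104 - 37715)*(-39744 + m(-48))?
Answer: 1946438538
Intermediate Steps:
m(c) = -78 + c**2 - 217*c
(-34104 - 37715)*(-39744 + m(-48)) = (-34104 - 37715)*(-39744 + (-78 + (-48)**2 - 217*(-48))) = -71819*(-39744 + (-78 + 2304 + 10416)) = -71819*(-39744 + 12642) = -71819*(-27102) = 1946438538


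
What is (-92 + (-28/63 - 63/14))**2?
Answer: 3045025/324 ≈ 9398.2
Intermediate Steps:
(-92 + (-28/63 - 63/14))**2 = (-92 + (-28*1/63 - 63*1/14))**2 = (-92 + (-4/9 - 9/2))**2 = (-92 - 89/18)**2 = (-1745/18)**2 = 3045025/324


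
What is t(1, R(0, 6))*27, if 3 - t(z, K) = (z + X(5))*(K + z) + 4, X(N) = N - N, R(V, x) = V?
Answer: -54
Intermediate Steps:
X(N) = 0
t(z, K) = -1 - z*(K + z) (t(z, K) = 3 - ((z + 0)*(K + z) + 4) = 3 - (z*(K + z) + 4) = 3 - (4 + z*(K + z)) = 3 + (-4 - z*(K + z)) = -1 - z*(K + z))
t(1, R(0, 6))*27 = (-1 - 1*1**2 - 1*0*1)*27 = (-1 - 1*1 + 0)*27 = (-1 - 1 + 0)*27 = -2*27 = -54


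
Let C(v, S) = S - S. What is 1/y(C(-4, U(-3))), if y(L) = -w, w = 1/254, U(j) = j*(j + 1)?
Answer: -254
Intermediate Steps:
U(j) = j*(1 + j)
C(v, S) = 0
w = 1/254 ≈ 0.0039370
y(L) = -1/254 (y(L) = -1*1/254 = -1/254)
1/y(C(-4, U(-3))) = 1/(-1/254) = -254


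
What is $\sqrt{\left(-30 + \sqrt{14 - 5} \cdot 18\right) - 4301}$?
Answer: $i \sqrt{4277} \approx 65.399 i$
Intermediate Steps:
$\sqrt{\left(-30 + \sqrt{14 - 5} \cdot 18\right) - 4301} = \sqrt{\left(-30 + \sqrt{9} \cdot 18\right) - 4301} = \sqrt{\left(-30 + 3 \cdot 18\right) - 4301} = \sqrt{\left(-30 + 54\right) - 4301} = \sqrt{24 - 4301} = \sqrt{-4277} = i \sqrt{4277}$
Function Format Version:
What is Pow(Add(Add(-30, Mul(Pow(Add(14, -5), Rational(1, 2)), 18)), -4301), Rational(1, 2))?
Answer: Mul(I, Pow(4277, Rational(1, 2))) ≈ Mul(65.399, I)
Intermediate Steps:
Pow(Add(Add(-30, Mul(Pow(Add(14, -5), Rational(1, 2)), 18)), -4301), Rational(1, 2)) = Pow(Add(Add(-30, Mul(Pow(9, Rational(1, 2)), 18)), -4301), Rational(1, 2)) = Pow(Add(Add(-30, Mul(3, 18)), -4301), Rational(1, 2)) = Pow(Add(Add(-30, 54), -4301), Rational(1, 2)) = Pow(Add(24, -4301), Rational(1, 2)) = Pow(-4277, Rational(1, 2)) = Mul(I, Pow(4277, Rational(1, 2)))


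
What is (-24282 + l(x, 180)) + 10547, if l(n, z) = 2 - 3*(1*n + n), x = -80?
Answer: -13253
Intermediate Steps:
l(n, z) = 2 - 6*n (l(n, z) = 2 - 3*(n + n) = 2 - 6*n)
(-24282 + l(x, 180)) + 10547 = (-24282 + (2 - 6*(-80))) + 10547 = (-24282 + (2 + 480)) + 10547 = (-24282 + 482) + 10547 = -23800 + 10547 = -13253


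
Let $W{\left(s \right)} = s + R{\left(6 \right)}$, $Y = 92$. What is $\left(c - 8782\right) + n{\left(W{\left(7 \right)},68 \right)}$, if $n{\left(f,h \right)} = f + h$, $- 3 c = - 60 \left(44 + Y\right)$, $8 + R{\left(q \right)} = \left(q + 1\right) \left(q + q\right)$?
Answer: $-5911$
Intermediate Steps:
$R{\left(q \right)} = -8 + 2 q \left(1 + q\right)$ ($R{\left(q \right)} = -8 + \left(q + 1\right) \left(q + q\right) = -8 + \left(1 + q\right) 2 q = -8 + 2 q \left(1 + q\right)$)
$W{\left(s \right)} = 76 + s$ ($W{\left(s \right)} = s + \left(-8 + 2 \cdot 6 + 2 \cdot 6^{2}\right) = s + \left(-8 + 12 + 2 \cdot 36\right) = s + \left(-8 + 12 + 72\right) = s + 76 = 76 + s$)
$c = 2720$ ($c = - \frac{\left(-60\right) \left(44 + 92\right)}{3} = - \frac{\left(-60\right) 136}{3} = \left(- \frac{1}{3}\right) \left(-8160\right) = 2720$)
$\left(c - 8782\right) + n{\left(W{\left(7 \right)},68 \right)} = \left(2720 - 8782\right) + \left(\left(76 + 7\right) + 68\right) = -6062 + \left(83 + 68\right) = -6062 + 151 = -5911$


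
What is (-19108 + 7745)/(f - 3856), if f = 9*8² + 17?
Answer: 11363/3263 ≈ 3.4824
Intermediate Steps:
f = 593 (f = 9*64 + 17 = 576 + 17 = 593)
(-19108 + 7745)/(f - 3856) = (-19108 + 7745)/(593 - 3856) = -11363/(-3263) = -11363*(-1/3263) = 11363/3263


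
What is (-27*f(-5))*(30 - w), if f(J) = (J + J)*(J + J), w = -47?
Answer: -207900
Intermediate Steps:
f(J) = 4*J² (f(J) = (2*J)*(2*J) = 4*J²)
(-27*f(-5))*(30 - w) = (-108*(-5)²)*(30 - 1*(-47)) = (-108*25)*(30 + 47) = -27*100*77 = -2700*77 = -207900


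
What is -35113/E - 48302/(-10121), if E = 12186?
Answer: 233229499/123334506 ≈ 1.8910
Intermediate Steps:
-35113/E - 48302/(-10121) = -35113/12186 - 48302/(-10121) = -35113*1/12186 - 48302*(-1/10121) = -35113/12186 + 48302/10121 = 233229499/123334506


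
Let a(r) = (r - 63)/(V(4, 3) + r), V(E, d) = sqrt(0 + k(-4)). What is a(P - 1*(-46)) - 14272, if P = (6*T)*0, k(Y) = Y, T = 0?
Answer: -15128711/1060 + 17*I/1060 ≈ -14272.0 + 0.016038*I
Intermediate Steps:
P = 0 (P = (6*0)*0 = 0*0 = 0)
V(E, d) = 2*I (V(E, d) = sqrt(0 - 4) = sqrt(-4) = 2*I)
a(r) = (-63 + r)/(r + 2*I) (a(r) = (r - 63)/(2*I + r) = (-63 + r)/(r + 2*I))
a(P - 1*(-46)) - 14272 = (-63 + (0 - 1*(-46)))/((0 - 1*(-46)) + 2*I) - 14272 = (-63 + (0 + 46))/((0 + 46) + 2*I) - 14272 = (-63 + 46)/(46 + 2*I) - 14272 = ((46 - 2*I)/2120)*(-17) - 14272 = -17*(46 - 2*I)/2120 - 14272 = -14272 - 17*(46 - 2*I)/2120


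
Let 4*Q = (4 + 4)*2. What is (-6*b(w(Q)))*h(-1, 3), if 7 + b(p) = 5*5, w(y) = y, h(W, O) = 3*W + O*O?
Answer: -648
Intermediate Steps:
Q = 4 (Q = ((4 + 4)*2)/4 = (8*2)/4 = (1/4)*16 = 4)
h(W, O) = O**2 + 3*W (h(W, O) = 3*W + O**2 = O**2 + 3*W)
b(p) = 18 (b(p) = -7 + 5*5 = -7 + 25 = 18)
(-6*b(w(Q)))*h(-1, 3) = (-6*18)*(3**2 + 3*(-1)) = -108*(9 - 3) = -108*6 = -648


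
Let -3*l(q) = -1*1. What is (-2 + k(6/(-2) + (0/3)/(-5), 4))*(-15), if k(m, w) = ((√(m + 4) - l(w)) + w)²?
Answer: -890/3 ≈ -296.67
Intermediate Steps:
l(q) = ⅓ (l(q) = -(-1)/3 = -⅓*(-1) = ⅓)
k(m, w) = (-⅓ + w + √(4 + m))² (k(m, w) = ((√(m + 4) - 1*⅓) + w)² = ((√(4 + m) - ⅓) + w)² = ((-⅓ + √(4 + m)) + w)² = (-⅓ + w + √(4 + m))²)
(-2 + k(6/(-2) + (0/3)/(-5), 4))*(-15) = (-2 + (-1 + 3*4 + 3*√(4 + (6/(-2) + (0/3)/(-5))))²/9)*(-15) = (-2 + (-1 + 12 + 3*√(4 + (6*(-½) + (0*(⅓))*(-⅕))))²/9)*(-15) = (-2 + (-1 + 12 + 3*√(4 + (-3 + 0*(-⅕))))²/9)*(-15) = (-2 + (-1 + 12 + 3*√(4 + (-3 + 0)))²/9)*(-15) = (-2 + (-1 + 12 + 3*√(4 - 3))²/9)*(-15) = (-2 + (-1 + 12 + 3*√1)²/9)*(-15) = (-2 + (-1 + 12 + 3*1)²/9)*(-15) = (-2 + (-1 + 12 + 3)²/9)*(-15) = (-2 + (⅑)*14²)*(-15) = (-2 + (⅑)*196)*(-15) = (-2 + 196/9)*(-15) = (178/9)*(-15) = -890/3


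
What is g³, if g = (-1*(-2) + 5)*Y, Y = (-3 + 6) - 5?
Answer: -2744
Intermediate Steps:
Y = -2 (Y = 3 - 5 = -2)
g = -14 (g = (-1*(-2) + 5)*(-2) = (2 + 5)*(-2) = 7*(-2) = -14)
g³ = (-14)³ = -2744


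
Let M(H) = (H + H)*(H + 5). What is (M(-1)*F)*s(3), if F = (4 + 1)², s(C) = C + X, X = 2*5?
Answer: -2600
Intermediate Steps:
X = 10
M(H) = 2*H*(5 + H) (M(H) = (2*H)*(5 + H) = 2*H*(5 + H))
s(C) = 10 + C (s(C) = C + 10 = 10 + C)
F = 25 (F = 5² = 25)
(M(-1)*F)*s(3) = ((2*(-1)*(5 - 1))*25)*(10 + 3) = ((2*(-1)*4)*25)*13 = -8*25*13 = -200*13 = -2600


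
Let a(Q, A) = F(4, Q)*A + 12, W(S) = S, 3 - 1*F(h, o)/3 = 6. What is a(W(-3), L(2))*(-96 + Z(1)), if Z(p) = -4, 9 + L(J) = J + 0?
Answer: -7500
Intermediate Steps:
L(J) = -9 + J (L(J) = -9 + (J + 0) = -9 + J)
F(h, o) = -9 (F(h, o) = 9 - 3*6 = 9 - 18 = -9)
a(Q, A) = 12 - 9*A (a(Q, A) = -9*A + 12 = 12 - 9*A)
a(W(-3), L(2))*(-96 + Z(1)) = (12 - 9*(-9 + 2))*(-96 - 4) = (12 - 9*(-7))*(-100) = (12 + 63)*(-100) = 75*(-100) = -7500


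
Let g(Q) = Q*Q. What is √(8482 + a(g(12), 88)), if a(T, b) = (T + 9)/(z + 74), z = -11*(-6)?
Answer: √41567155/70 ≈ 92.104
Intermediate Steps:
z = 66
g(Q) = Q²
a(T, b) = 9/140 + T/140 (a(T, b) = (T + 9)/(66 + 74) = (9 + T)/140 = (9 + T)*(1/140) = 9/140 + T/140)
√(8482 + a(g(12), 88)) = √(8482 + (9/140 + (1/140)*12²)) = √(8482 + (9/140 + (1/140)*144)) = √(8482 + (9/140 + 36/35)) = √(8482 + 153/140) = √(1187633/140) = √41567155/70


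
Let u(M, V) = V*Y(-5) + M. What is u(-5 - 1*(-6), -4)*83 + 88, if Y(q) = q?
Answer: 1831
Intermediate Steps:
u(M, V) = M - 5*V (u(M, V) = V*(-5) + M = -5*V + M = M - 5*V)
u(-5 - 1*(-6), -4)*83 + 88 = ((-5 - 1*(-6)) - 5*(-4))*83 + 88 = ((-5 + 6) + 20)*83 + 88 = (1 + 20)*83 + 88 = 21*83 + 88 = 1743 + 88 = 1831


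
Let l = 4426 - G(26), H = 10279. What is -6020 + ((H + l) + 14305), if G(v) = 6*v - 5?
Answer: 22839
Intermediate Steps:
G(v) = -5 + 6*v
l = 4275 (l = 4426 - (-5 + 6*26) = 4426 - (-5 + 156) = 4426 - 1*151 = 4426 - 151 = 4275)
-6020 + ((H + l) + 14305) = -6020 + ((10279 + 4275) + 14305) = -6020 + (14554 + 14305) = -6020 + 28859 = 22839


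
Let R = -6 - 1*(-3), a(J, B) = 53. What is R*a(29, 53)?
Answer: -159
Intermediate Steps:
R = -3 (R = -6 + 3 = -3)
R*a(29, 53) = -3*53 = -159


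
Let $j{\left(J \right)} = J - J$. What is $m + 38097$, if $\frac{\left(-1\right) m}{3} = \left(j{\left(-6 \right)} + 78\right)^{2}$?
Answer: $19845$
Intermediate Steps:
$j{\left(J \right)} = 0$
$m = -18252$ ($m = - 3 \left(0 + 78\right)^{2} = - 3 \cdot 78^{2} = \left(-3\right) 6084 = -18252$)
$m + 38097 = -18252 + 38097 = 19845$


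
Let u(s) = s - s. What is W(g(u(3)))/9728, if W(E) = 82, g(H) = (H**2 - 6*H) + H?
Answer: 41/4864 ≈ 0.0084293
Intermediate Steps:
u(s) = 0
g(H) = H**2 - 5*H
W(g(u(3)))/9728 = 82/9728 = 82*(1/9728) = 41/4864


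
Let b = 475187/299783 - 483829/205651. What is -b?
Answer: 47321027370/61650673733 ≈ 0.76757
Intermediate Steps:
b = -47321027370/61650673733 (b = 475187*(1/299783) - 483829*1/205651 = 475187/299783 - 483829/205651 = -47321027370/61650673733 ≈ -0.76757)
-b = -1*(-47321027370/61650673733) = 47321027370/61650673733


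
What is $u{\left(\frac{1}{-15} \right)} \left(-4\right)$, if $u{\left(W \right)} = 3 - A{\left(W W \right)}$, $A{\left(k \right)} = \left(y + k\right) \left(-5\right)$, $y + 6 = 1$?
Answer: $\frac{3956}{45} \approx 87.911$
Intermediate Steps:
$y = -5$ ($y = -6 + 1 = -5$)
$A{\left(k \right)} = 25 - 5 k$ ($A{\left(k \right)} = \left(-5 + k\right) \left(-5\right) = 25 - 5 k$)
$u{\left(W \right)} = -22 + 5 W^{2}$ ($u{\left(W \right)} = 3 - \left(25 - 5 W W\right) = 3 - \left(25 - 5 W^{2}\right) = 3 + \left(-25 + 5 W^{2}\right) = -22 + 5 W^{2}$)
$u{\left(\frac{1}{-15} \right)} \left(-4\right) = \left(-22 + 5 \left(\frac{1}{-15}\right)^{2}\right) \left(-4\right) = \left(-22 + 5 \left(- \frac{1}{15}\right)^{2}\right) \left(-4\right) = \left(-22 + 5 \cdot \frac{1}{225}\right) \left(-4\right) = \left(-22 + \frac{1}{45}\right) \left(-4\right) = \left(- \frac{989}{45}\right) \left(-4\right) = \frac{3956}{45}$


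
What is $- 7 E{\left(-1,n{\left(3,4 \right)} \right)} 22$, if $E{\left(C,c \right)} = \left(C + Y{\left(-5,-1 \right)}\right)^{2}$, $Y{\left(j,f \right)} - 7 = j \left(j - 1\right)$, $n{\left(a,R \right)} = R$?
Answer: $-199584$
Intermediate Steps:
$Y{\left(j,f \right)} = 7 + j \left(-1 + j\right)$ ($Y{\left(j,f \right)} = 7 + j \left(j - 1\right) = 7 + j \left(-1 + j\right)$)
$E{\left(C,c \right)} = \left(37 + C\right)^{2}$ ($E{\left(C,c \right)} = \left(C + \left(7 + \left(-5\right)^{2} - -5\right)\right)^{2} = \left(C + \left(7 + 25 + 5\right)\right)^{2} = \left(C + 37\right)^{2} = \left(37 + C\right)^{2}$)
$- 7 E{\left(-1,n{\left(3,4 \right)} \right)} 22 = - 7 \left(37 - 1\right)^{2} \cdot 22 = - 7 \cdot 36^{2} \cdot 22 = \left(-7\right) 1296 \cdot 22 = \left(-9072\right) 22 = -199584$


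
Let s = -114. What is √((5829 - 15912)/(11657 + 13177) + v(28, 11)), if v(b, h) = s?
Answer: 17*I*√27127006/8278 ≈ 10.696*I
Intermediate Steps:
v(b, h) = -114
√((5829 - 15912)/(11657 + 13177) + v(28, 11)) = √((5829 - 15912)/(11657 + 13177) - 114) = √(-10083/24834 - 114) = √(-10083*1/24834 - 114) = √(-3361/8278 - 114) = √(-947053/8278) = 17*I*√27127006/8278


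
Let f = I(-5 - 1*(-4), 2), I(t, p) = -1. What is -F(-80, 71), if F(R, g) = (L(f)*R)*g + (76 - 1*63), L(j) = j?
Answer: -5693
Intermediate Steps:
f = -1
F(R, g) = 13 - R*g (F(R, g) = (-R)*g + (76 - 1*63) = -R*g + (76 - 63) = -R*g + 13 = 13 - R*g)
-F(-80, 71) = -(13 - 1*(-80)*71) = -(13 + 5680) = -1*5693 = -5693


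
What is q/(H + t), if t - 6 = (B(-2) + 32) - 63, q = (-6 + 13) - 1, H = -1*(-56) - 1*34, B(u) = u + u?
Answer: -6/7 ≈ -0.85714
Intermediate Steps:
B(u) = 2*u
H = 22 (H = 56 - 34 = 22)
q = 6 (q = 7 - 1 = 6)
t = -29 (t = 6 + ((2*(-2) + 32) - 63) = 6 + ((-4 + 32) - 63) = 6 + (28 - 63) = 6 - 35 = -29)
q/(H + t) = 6/(22 - 29) = 6/(-7) = -1/7*6 = -6/7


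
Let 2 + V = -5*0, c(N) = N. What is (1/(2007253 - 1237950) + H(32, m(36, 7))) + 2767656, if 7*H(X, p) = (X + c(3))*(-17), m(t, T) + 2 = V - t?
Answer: 2129100673014/769303 ≈ 2.7676e+6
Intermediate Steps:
V = -2 (V = -2 - 5*0 = -2 + 0 = -2)
m(t, T) = -4 - t (m(t, T) = -2 + (-2 - t) = -4 - t)
H(X, p) = -51/7 - 17*X/7 (H(X, p) = ((X + 3)*(-17))/7 = ((3 + X)*(-17))/7 = (-51 - 17*X)/7 = -51/7 - 17*X/7)
(1/(2007253 - 1237950) + H(32, m(36, 7))) + 2767656 = (1/(2007253 - 1237950) + (-51/7 - 17/7*32)) + 2767656 = (1/769303 + (-51/7 - 544/7)) + 2767656 = (1/769303 - 85) + 2767656 = -65390754/769303 + 2767656 = 2129100673014/769303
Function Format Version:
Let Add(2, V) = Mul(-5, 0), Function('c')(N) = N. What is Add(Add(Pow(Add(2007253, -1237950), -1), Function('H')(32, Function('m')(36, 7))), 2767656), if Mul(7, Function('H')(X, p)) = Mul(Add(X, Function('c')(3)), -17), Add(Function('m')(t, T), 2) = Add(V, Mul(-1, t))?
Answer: Rational(2129100673014, 769303) ≈ 2.7676e+6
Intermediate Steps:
V = -2 (V = Add(-2, Mul(-5, 0)) = Add(-2, 0) = -2)
Function('m')(t, T) = Add(-4, Mul(-1, t)) (Function('m')(t, T) = Add(-2, Add(-2, Mul(-1, t))) = Add(-4, Mul(-1, t)))
Function('H')(X, p) = Add(Rational(-51, 7), Mul(Rational(-17, 7), X)) (Function('H')(X, p) = Mul(Rational(1, 7), Mul(Add(X, 3), -17)) = Mul(Rational(1, 7), Mul(Add(3, X), -17)) = Mul(Rational(1, 7), Add(-51, Mul(-17, X))) = Add(Rational(-51, 7), Mul(Rational(-17, 7), X)))
Add(Add(Pow(Add(2007253, -1237950), -1), Function('H')(32, Function('m')(36, 7))), 2767656) = Add(Add(Pow(Add(2007253, -1237950), -1), Add(Rational(-51, 7), Mul(Rational(-17, 7), 32))), 2767656) = Add(Add(Pow(769303, -1), Add(Rational(-51, 7), Rational(-544, 7))), 2767656) = Add(Add(Rational(1, 769303), -85), 2767656) = Add(Rational(-65390754, 769303), 2767656) = Rational(2129100673014, 769303)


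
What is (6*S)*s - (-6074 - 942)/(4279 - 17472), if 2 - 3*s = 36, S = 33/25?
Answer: -29780492/329825 ≈ -90.292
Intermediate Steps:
S = 33/25 (S = 33*(1/25) = 33/25 ≈ 1.3200)
s = -34/3 (s = ⅔ - ⅓*36 = ⅔ - 12 = -34/3 ≈ -11.333)
(6*S)*s - (-6074 - 942)/(4279 - 17472) = (6*(33/25))*(-34/3) - (-6074 - 942)/(4279 - 17472) = (198/25)*(-34/3) - (-7016)/(-13193) = -2244/25 - (-7016)*(-1)/13193 = -2244/25 - 1*7016/13193 = -2244/25 - 7016/13193 = -29780492/329825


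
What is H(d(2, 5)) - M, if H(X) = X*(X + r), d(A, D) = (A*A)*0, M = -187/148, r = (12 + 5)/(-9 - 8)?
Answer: 187/148 ≈ 1.2635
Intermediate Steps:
r = -1 (r = 17/(-17) = 17*(-1/17) = -1)
M = -187/148 (M = -187*1/148 = -187/148 ≈ -1.2635)
d(A, D) = 0 (d(A, D) = A²*0 = 0)
H(X) = X*(-1 + X) (H(X) = X*(X - 1) = X*(-1 + X))
H(d(2, 5)) - M = 0*(-1 + 0) - 1*(-187/148) = 0*(-1) + 187/148 = 0 + 187/148 = 187/148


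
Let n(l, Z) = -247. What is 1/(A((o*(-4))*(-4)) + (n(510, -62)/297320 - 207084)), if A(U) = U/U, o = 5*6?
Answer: -297320/61569917807 ≈ -4.8290e-6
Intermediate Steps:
o = 30
A(U) = 1
1/(A((o*(-4))*(-4)) + (n(510, -62)/297320 - 207084)) = 1/(1 + (-247/297320 - 207084)) = 1/(1 - 61570215127/297320) = 1/(-61569917807/297320) = -297320/61569917807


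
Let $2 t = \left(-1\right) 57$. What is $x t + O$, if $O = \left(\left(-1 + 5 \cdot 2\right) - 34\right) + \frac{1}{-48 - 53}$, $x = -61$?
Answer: $\frac{346125}{202} \approx 1713.5$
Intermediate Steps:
$t = - \frac{57}{2}$ ($t = \frac{\left(-1\right) 57}{2} = \frac{1}{2} \left(-57\right) = - \frac{57}{2} \approx -28.5$)
$O = - \frac{2526}{101}$ ($O = \left(\left(-1 + 10\right) - 34\right) + \frac{1}{-101} = \left(9 - 34\right) - \frac{1}{101} = -25 - \frac{1}{101} = - \frac{2526}{101} \approx -25.01$)
$x t + O = \left(-61\right) \left(- \frac{57}{2}\right) - \frac{2526}{101} = \frac{3477}{2} - \frac{2526}{101} = \frac{346125}{202}$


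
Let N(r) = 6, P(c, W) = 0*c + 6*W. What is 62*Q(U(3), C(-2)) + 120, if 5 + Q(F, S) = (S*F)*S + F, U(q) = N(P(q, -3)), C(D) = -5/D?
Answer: 2507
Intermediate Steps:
P(c, W) = 6*W (P(c, W) = 0 + 6*W = 6*W)
U(q) = 6
Q(F, S) = -5 + F + F*S² (Q(F, S) = -5 + ((S*F)*S + F) = -5 + ((F*S)*S + F) = -5 + (F*S² + F) = -5 + (F + F*S²) = -5 + F + F*S²)
62*Q(U(3), C(-2)) + 120 = 62*(-5 + 6 + 6*(-5/(-2))²) + 120 = 62*(-5 + 6 + 6*(-5*(-½))²) + 120 = 62*(-5 + 6 + 6*(5/2)²) + 120 = 62*(-5 + 6 + 6*(25/4)) + 120 = 62*(-5 + 6 + 75/2) + 120 = 62*(77/2) + 120 = 2387 + 120 = 2507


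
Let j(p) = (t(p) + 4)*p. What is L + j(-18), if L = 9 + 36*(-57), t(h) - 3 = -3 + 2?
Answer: -2151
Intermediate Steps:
t(h) = 2 (t(h) = 3 + (-3 + 2) = 3 - 1 = 2)
L = -2043 (L = 9 - 2052 = -2043)
j(p) = 6*p (j(p) = (2 + 4)*p = 6*p)
L + j(-18) = -2043 + 6*(-18) = -2043 - 108 = -2151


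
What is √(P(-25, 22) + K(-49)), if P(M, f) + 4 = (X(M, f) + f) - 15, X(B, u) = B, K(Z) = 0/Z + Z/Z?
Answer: I*√21 ≈ 4.5826*I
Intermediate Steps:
K(Z) = 1 (K(Z) = 0 + 1 = 1)
P(M, f) = -19 + M + f (P(M, f) = -4 + ((M + f) - 15) = -4 + (-15 + M + f) = -19 + M + f)
√(P(-25, 22) + K(-49)) = √((-19 - 25 + 22) + 1) = √(-22 + 1) = √(-21) = I*√21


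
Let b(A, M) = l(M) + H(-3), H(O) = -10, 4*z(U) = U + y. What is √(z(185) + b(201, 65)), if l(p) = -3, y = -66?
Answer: √67/2 ≈ 4.0927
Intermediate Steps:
z(U) = -33/2 + U/4 (z(U) = (U - 66)/4 = (-66 + U)/4 = -33/2 + U/4)
b(A, M) = -13 (b(A, M) = -3 - 10 = -13)
√(z(185) + b(201, 65)) = √((-33/2 + (¼)*185) - 13) = √((-33/2 + 185/4) - 13) = √(119/4 - 13) = √(67/4) = √67/2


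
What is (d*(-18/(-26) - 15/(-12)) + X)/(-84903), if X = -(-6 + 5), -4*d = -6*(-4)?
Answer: 277/2207478 ≈ 0.00012548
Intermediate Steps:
d = -6 (d = -(-3)*(-4)/2 = -¼*24 = -6)
X = 1 (X = -1*(-1) = 1)
(d*(-18/(-26) - 15/(-12)) + X)/(-84903) = (-6*(-18/(-26) - 15/(-12)) + 1)/(-84903) = (-6*(-18*(-1/26) - 15*(-1/12)) + 1)*(-1/84903) = (-6*(9/13 + 5/4) + 1)*(-1/84903) = (-6*101/52 + 1)*(-1/84903) = (-303/26 + 1)*(-1/84903) = -277/26*(-1/84903) = 277/2207478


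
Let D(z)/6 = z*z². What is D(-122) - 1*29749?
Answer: -10924837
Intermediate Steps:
D(z) = 6*z³ (D(z) = 6*(z*z²) = 6*z³)
D(-122) - 1*29749 = 6*(-122)³ - 1*29749 = 6*(-1815848) - 29749 = -10895088 - 29749 = -10924837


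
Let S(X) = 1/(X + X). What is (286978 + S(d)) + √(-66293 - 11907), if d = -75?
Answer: 43046699/150 + 10*I*√782 ≈ 2.8698e+5 + 279.64*I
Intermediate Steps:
S(X) = 1/(2*X)
(286978 + S(d)) + √(-66293 - 11907) = (286978 + (½)/(-75)) + √(-66293 - 11907) = (286978 + (½)*(-1/75)) + √(-78200) = (286978 - 1/150) + 10*I*√782 = 43046699/150 + 10*I*√782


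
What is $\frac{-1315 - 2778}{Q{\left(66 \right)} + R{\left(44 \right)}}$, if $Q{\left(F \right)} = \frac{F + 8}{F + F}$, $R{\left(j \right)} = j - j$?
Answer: $- \frac{270138}{37} \approx -7301.0$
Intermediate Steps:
$R{\left(j \right)} = 0$
$Q{\left(F \right)} = \frac{8 + F}{2 F}$
$\frac{-1315 - 2778}{Q{\left(66 \right)} + R{\left(44 \right)}} = \frac{-1315 - 2778}{\frac{8 + 66}{2 \cdot 66} + 0} = - \frac{4093}{\frac{1}{2} \cdot \frac{1}{66} \cdot 74 + 0} = - \frac{4093}{\frac{37}{66} + 0} = - \frac{4093}{\frac{37}{66}} = \left(-4093\right) \frac{66}{37} = - \frac{270138}{37}$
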